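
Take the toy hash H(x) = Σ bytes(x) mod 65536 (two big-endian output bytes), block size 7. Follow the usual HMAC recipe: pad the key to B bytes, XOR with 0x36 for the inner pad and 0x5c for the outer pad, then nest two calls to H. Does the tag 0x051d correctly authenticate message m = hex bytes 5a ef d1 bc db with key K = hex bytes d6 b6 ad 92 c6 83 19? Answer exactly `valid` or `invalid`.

Key hex bytes d6 b6 ad 92 c6 83 19 is exactly B = 7 bytes: K' = d6 b6 ad 92 c6 83 19.
K' ⊕ ipad = e0 80 9b a4 f0 b5 2f; K' ⊕ opad = 8a ea f1 ce 9a df 45.
Inner hash: sum = 224+128+155+164+240+181+47+90+239+209+188+219 = 2084 → 08 24.
Outer hash (recomputed tag): sum = 138+234+241+206+154+223+69+8+36 = 1309 → 05 1d.
Recomputed tag = 051d; claimed = 051d → match.

valid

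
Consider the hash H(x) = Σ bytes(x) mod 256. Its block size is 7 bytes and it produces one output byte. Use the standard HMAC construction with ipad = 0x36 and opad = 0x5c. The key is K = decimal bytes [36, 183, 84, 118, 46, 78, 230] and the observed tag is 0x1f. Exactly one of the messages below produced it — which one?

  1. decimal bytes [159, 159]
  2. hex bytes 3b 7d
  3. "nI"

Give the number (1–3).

Key decimal bytes [36, 183, 84, 118, 46, 78, 230] = 24 b7 54 76 2e 4e e6 is exactly B = 7 bytes: K' = 24 b7 54 76 2e 4e e6.
K' ⊕ ipad = 12 81 62 40 18 78 d0; K' ⊕ opad = 78 eb 08 2a 72 12 ba.
m1: inner = H(12 81 62 40 18 78 d0 9f 9f) = d3; tag = H(78 eb 08 2a 72 12 ba d3) = a6
m2: inner = H(12 81 62 40 18 78 d0 3b 7d) = 4d; tag = H(78 eb 08 2a 72 12 ba 4d) = 20
m3: inner = H(12 81 62 40 18 78 d0 6e 49) = 4c; tag = H(78 eb 08 2a 72 12 ba 4c) = 1f ← matches

3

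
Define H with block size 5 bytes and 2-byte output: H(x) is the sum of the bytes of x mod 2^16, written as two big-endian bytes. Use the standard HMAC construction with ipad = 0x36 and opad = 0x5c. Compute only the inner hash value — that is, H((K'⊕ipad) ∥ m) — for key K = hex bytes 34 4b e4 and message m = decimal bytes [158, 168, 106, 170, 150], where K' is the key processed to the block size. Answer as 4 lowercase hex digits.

04ad

Key hex bytes 34 4b e4 is 3 bytes ≤ B = 5; zero-pad to 5 bytes: K' = 34 4b e4 00 00.
K' ⊕ ipad = 02 7d d2 36 36.
Inner input = 02 7d d2 36 36 ∥ 9e a8 6a aa 96.
Inner hash: sum = 2+125+210+54+54+158+168+106+170+150 = 1197 → 04 ad.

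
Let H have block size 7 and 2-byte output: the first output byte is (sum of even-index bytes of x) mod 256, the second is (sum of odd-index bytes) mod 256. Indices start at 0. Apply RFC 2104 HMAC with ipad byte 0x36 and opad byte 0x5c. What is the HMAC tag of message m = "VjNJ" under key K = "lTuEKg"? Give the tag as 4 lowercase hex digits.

Key "lTuEKg" = 6c 54 75 45 4b 67 is 6 bytes ≤ B = 7; zero-pad to 7 bytes: K' = 6c 54 75 45 4b 67 00.
K' ⊕ ipad = 5a 62 43 73 7d 51 36.  K' ⊕ opad = 30 08 29 19 17 3b 5c.
Inner input = (K'⊕ipad) ∥ m = 5a 62 43 73 7d 51 36 ∥ 56 6a 4e 4a.
Inner hash: even-index sum = 516 mod 256 = 4; odd-index sum = 458 mod 256 = 202 → 04 ca.
Outer input = (K'⊕opad) ∥ inner = 30 08 29 19 17 3b 5c ∥ 04 ca.
Outer hash (tag): even-index sum = 406 mod 256 = 150; odd-index sum = 96 mod 256 = 96 → 96 60.

9660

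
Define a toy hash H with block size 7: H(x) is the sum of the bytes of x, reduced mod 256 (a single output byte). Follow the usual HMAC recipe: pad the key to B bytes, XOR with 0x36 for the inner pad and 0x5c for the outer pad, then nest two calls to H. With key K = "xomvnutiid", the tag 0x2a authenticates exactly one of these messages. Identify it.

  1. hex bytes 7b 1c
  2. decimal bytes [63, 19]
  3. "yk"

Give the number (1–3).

Key "xomvnutiid" = 78 6f 6d 76 6e 75 74 69 69 64 is 10 bytes > B = 7, so hash it first: H(key) = 57, then zero-pad to 7 bytes: K' = 57 00 00 00 00 00 00.
K' ⊕ ipad = 61 36 36 36 36 36 36; K' ⊕ opad = 0b 5c 5c 5c 5c 5c 5c.
m1: inner = H(61 36 36 36 36 36 36 7b 1c) = 3c; tag = H(0b 5c 5c 5c 5c 5c 5c 3c) = 6f
m2: inner = H(61 36 36 36 36 36 36 3f 13) = f7; tag = H(0b 5c 5c 5c 5c 5c 5c f7) = 2a ← matches
m3: inner = H(61 36 36 36 36 36 36 79 6b) = 89; tag = H(0b 5c 5c 5c 5c 5c 5c 89) = bc

2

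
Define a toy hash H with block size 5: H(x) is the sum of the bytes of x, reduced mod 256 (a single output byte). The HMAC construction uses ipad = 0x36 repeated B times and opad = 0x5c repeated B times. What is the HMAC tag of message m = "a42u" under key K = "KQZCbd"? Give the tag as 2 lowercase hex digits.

Key "KQZCbd" = 4b 51 5a 43 62 64 is 6 bytes > B = 5, so hash it first: H(key) = ff, then zero-pad to 5 bytes: K' = ff 00 00 00 00.
K' ⊕ ipad = c9 36 36 36 36.  K' ⊕ opad = a3 5c 5c 5c 5c.
Inner input = (K'⊕ipad) ∥ m = c9 36 36 36 36 ∥ 61 34 32 75.
Inner hash: sum = 201+54+54+54+54+97+52+50+117 = 733; mod 256 = 221 → dd.
Outer input = (K'⊕opad) ∥ inner = a3 5c 5c 5c 5c ∥ dd.
Outer hash (tag): sum = 163+92+92+92+92+221 = 752; mod 256 = 240 → f0.

f0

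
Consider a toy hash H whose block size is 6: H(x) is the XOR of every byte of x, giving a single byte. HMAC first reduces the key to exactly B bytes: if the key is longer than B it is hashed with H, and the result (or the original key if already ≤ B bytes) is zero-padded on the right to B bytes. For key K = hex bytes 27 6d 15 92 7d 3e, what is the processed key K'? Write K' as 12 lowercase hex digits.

276d15927d3e

Key hex bytes 27 6d 15 92 7d 3e is exactly B = 6 bytes: K' = 27 6d 15 92 7d 3e.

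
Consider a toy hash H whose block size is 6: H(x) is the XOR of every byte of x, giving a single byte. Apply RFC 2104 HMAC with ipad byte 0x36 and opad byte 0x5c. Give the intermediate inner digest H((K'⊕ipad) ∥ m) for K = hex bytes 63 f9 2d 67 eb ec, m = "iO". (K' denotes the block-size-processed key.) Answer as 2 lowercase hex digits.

Key hex bytes 63 f9 2d 67 eb ec is exactly B = 6 bytes: K' = 63 f9 2d 67 eb ec.
K' ⊕ ipad = 55 cf 1b 51 dd da.
Inner input = 55 cf 1b 51 dd da ∥ 69 4f.
Inner hash: XOR 55⊕cf⊕1b⊕51⊕dd⊕da⊕69⊕4f = f1.

f1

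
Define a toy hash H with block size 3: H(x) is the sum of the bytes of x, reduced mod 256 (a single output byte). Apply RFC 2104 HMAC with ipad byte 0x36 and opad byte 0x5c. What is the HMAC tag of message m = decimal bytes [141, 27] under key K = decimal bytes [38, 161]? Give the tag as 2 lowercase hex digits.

Key decimal bytes [38, 161] = 26 a1 is 2 bytes ≤ B = 3; zero-pad to 3 bytes: K' = 26 a1 00.
K' ⊕ ipad = 10 97 36.  K' ⊕ opad = 7a fd 5c.
Inner input = (K'⊕ipad) ∥ m = 10 97 36 ∥ 8d 1b.
Inner hash: sum = 16+151+54+141+27 = 389; mod 256 = 133 → 85.
Outer input = (K'⊕opad) ∥ inner = 7a fd 5c ∥ 85.
Outer hash (tag): sum = 122+253+92+133 = 600; mod 256 = 88 → 58.

58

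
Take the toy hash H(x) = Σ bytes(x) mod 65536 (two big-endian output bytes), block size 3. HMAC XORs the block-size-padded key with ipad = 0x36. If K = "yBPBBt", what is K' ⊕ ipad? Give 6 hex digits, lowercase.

Key "yBPBBt" = 79 42 50 42 42 74 is 6 bytes > B = 3, so hash it first: H(key) = 02 03, then zero-pad to 3 bytes: K' = 02 03 00.
XOR each byte with 0x36: 02⊕36=34, 03⊕36=35, 00⊕36=36.

343536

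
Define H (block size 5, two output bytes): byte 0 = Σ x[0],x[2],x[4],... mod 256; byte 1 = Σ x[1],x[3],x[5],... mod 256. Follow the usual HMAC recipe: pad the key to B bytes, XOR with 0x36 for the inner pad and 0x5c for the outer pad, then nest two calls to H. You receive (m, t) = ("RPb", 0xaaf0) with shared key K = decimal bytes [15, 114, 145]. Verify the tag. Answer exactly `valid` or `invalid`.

valid

Key decimal bytes [15, 114, 145] = 0f 72 91 is 3 bytes ≤ B = 5; zero-pad to 5 bytes: K' = 0f 72 91 00 00.
K' ⊕ ipad = 39 44 a7 36 36; K' ⊕ opad = 53 2e cd 5c 5c.
Inner hash: even-index sum = 358 mod 256 = 102; odd-index sum = 302 mod 256 = 46 → 66 2e.
Outer hash (recomputed tag): even-index sum = 426 mod 256 = 170; odd-index sum = 240 mod 256 = 240 → aa f0.
Recomputed tag = aaf0; claimed = aaf0 → match.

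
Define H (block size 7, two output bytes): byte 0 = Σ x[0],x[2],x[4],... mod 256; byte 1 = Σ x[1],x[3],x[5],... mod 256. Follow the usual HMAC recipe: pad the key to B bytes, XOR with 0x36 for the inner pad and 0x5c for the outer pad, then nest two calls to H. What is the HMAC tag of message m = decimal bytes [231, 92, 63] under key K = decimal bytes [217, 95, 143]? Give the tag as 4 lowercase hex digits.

Key decimal bytes [217, 95, 143] = d9 5f 8f is 3 bytes ≤ B = 7; zero-pad to 7 bytes: K' = d9 5f 8f 00 00 00 00.
K' ⊕ ipad = ef 69 b9 36 36 36 36.  K' ⊕ opad = 85 03 d3 5c 5c 5c 5c.
Inner input = (K'⊕ipad) ∥ m = ef 69 b9 36 36 36 36 ∥ e7 5c 3f.
Inner hash: even-index sum = 624 mod 256 = 112; odd-index sum = 507 mod 256 = 251 → 70 fb.
Outer input = (K'⊕opad) ∥ inner = 85 03 d3 5c 5c 5c 5c ∥ 70 fb.
Outer hash (tag): even-index sum = 779 mod 256 = 11; odd-index sum = 299 mod 256 = 43 → 0b 2b.

0b2b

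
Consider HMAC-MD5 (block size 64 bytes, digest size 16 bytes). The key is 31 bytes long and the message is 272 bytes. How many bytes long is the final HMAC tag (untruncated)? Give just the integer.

The tag is one MD5 digest: 16 bytes.

16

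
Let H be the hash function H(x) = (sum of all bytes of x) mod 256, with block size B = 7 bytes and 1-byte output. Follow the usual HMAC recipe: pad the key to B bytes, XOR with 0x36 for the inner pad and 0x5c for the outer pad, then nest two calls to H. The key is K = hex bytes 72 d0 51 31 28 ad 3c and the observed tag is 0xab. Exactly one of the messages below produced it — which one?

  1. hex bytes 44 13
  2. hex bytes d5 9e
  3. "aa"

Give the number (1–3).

Key hex bytes 72 d0 51 31 28 ad 3c is exactly B = 7 bytes: K' = 72 d0 51 31 28 ad 3c.
K' ⊕ ipad = 44 e6 67 07 1e 9b 0a; K' ⊕ opad = 2e 8c 0d 6d 74 f1 60.
m1: inner = H(44 e6 67 07 1e 9b 0a 44 13) = b2; tag = H(2e 8c 0d 6d 74 f1 60 b2) = ab ← matches
m2: inner = H(44 e6 67 07 1e 9b 0a d5 9e) = ce; tag = H(2e 8c 0d 6d 74 f1 60 ce) = c7
m3: inner = H(44 e6 67 07 1e 9b 0a 61 61) = 1d; tag = H(2e 8c 0d 6d 74 f1 60 1d) = 16

1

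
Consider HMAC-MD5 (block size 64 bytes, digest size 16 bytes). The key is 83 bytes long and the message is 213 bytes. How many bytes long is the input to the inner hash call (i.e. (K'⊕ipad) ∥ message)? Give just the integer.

Key is 83 > 64 bytes, so it is hashed to 16 bytes then zero-padded to 64: |K'| = 64.
Inner input = (K'⊕ipad) ∥ m → 64 + 213 = 277 bytes.

277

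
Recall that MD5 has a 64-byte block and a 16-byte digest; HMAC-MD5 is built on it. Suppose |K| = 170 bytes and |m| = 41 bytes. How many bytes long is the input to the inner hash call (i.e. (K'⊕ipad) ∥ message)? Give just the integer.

105

Key is 170 > 64 bytes, so it is hashed to 16 bytes then zero-padded to 64: |K'| = 64.
Inner input = (K'⊕ipad) ∥ m → 64 + 41 = 105 bytes.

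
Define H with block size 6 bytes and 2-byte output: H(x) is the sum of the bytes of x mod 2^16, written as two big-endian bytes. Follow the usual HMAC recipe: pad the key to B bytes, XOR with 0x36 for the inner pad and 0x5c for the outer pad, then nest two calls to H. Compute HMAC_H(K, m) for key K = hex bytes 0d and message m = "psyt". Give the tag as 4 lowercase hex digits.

0239

Key hex bytes 0d is 1 byte ≤ B = 6; zero-pad to 6 bytes: K' = 0d 00 00 00 00 00.
K' ⊕ ipad = 3b 36 36 36 36 36.  K' ⊕ opad = 51 5c 5c 5c 5c 5c.
Inner input = (K'⊕ipad) ∥ m = 3b 36 36 36 36 36 ∥ 70 73 79 74.
Inner hash: sum = 59+54+54+54+54+54+112+115+121+116 = 793 → 03 19.
Outer input = (K'⊕opad) ∥ inner = 51 5c 5c 5c 5c 5c ∥ 03 19.
Outer hash (tag): sum = 81+92+92+92+92+92+3+25 = 569 → 02 39.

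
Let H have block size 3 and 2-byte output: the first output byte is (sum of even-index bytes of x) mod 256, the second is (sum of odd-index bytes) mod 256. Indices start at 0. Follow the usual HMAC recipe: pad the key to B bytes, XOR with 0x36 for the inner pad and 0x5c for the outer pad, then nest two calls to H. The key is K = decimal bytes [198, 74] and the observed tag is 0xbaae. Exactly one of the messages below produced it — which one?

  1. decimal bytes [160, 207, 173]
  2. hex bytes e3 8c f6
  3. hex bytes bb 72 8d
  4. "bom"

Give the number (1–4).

Key decimal bytes [198, 74] = c6 4a is 2 bytes ≤ B = 3; zero-pad to 3 bytes: K' = c6 4a 00.
K' ⊕ ipad = f0 7c 36; K' ⊕ opad = 9a 16 5c.
m1: inner = H(f0 7c 36 a0 cf ad) = f5 c9; tag = H(9a 16 5c f5 c9) = bf0b
m2: inner = H(f0 7c 36 e3 8c f6) = b2 55; tag = H(9a 16 5c b2 55) = 4bc8
m3: inner = H(f0 7c 36 bb 72 8d) = 98 c4; tag = H(9a 16 5c 98 c4) = baae ← matches
m4: inner = H(f0 7c 36 62 6f 6d) = 95 4b; tag = H(9a 16 5c 95 4b) = 41ab

3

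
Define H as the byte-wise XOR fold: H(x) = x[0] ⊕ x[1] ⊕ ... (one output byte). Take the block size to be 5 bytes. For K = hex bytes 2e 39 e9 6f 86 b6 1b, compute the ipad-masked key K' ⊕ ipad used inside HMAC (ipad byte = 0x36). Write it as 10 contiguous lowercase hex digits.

Key hex bytes 2e 39 e9 6f 86 b6 1b is 7 bytes > B = 5, so hash it first: H(key) = ba, then zero-pad to 5 bytes: K' = ba 00 00 00 00.
XOR each byte with 0x36: ba⊕36=8c, 00⊕36=36, 00⊕36=36, 00⊕36=36, 00⊕36=36.

8c36363636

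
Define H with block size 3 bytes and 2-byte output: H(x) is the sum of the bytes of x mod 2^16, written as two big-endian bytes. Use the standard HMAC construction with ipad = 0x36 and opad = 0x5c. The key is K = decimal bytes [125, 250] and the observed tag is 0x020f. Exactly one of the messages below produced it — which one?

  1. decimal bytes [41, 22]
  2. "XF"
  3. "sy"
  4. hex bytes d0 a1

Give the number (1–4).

2

Key decimal bytes [125, 250] = 7d fa is 2 bytes ≤ B = 3; zero-pad to 3 bytes: K' = 7d fa 00.
K' ⊕ ipad = 4b cc 36; K' ⊕ opad = 21 a6 5c.
m1: inner = H(4b cc 36 29 16) = 01 8c; tag = H(21 a6 5c 01 8c) = 01b0
m2: inner = H(4b cc 36 58 46) = 01 eb; tag = H(21 a6 5c 01 eb) = 020f ← matches
m3: inner = H(4b cc 36 73 79) = 02 39; tag = H(21 a6 5c 02 39) = 015e
m4: inner = H(4b cc 36 d0 a1) = 02 be; tag = H(21 a6 5c 02 be) = 01e3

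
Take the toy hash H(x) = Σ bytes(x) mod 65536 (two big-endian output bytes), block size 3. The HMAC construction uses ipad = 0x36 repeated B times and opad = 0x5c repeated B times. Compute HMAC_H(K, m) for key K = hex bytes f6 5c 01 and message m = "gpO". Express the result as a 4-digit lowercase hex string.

0190

Key hex bytes f6 5c 01 is exactly B = 3 bytes: K' = f6 5c 01.
K' ⊕ ipad = c0 6a 37.  K' ⊕ opad = aa 00 5d.
Inner input = (K'⊕ipad) ∥ m = c0 6a 37 ∥ 67 70 4f.
Inner hash: sum = 192+106+55+103+112+79 = 647 → 02 87.
Outer input = (K'⊕opad) ∥ inner = aa 00 5d ∥ 02 87.
Outer hash (tag): sum = 170+0+93+2+135 = 400 → 01 90.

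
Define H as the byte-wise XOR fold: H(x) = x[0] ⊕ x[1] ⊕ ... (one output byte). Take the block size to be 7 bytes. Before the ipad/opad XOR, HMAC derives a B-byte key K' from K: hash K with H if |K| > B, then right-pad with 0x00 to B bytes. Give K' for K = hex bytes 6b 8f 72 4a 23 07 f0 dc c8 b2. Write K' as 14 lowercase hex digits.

ae000000000000

|K| = 10 > B = 7, so first hash the key.
H(K): XOR 6b⊕8f⊕72⊕4a⊕23⊕07⊕f0⊕dc⊕c8⊕b2 = ae.
Zero-pad H(K) = ae to 7 bytes: K' = ae 00 00 00 00 00 00.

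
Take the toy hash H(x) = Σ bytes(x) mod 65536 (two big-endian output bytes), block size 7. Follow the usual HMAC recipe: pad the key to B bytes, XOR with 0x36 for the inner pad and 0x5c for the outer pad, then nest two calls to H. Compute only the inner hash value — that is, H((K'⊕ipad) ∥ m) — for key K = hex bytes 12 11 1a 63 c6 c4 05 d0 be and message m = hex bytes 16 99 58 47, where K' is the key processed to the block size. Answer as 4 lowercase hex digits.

Key hex bytes 12 11 1a 63 c6 c4 05 d0 be is 9 bytes > B = 7, so hash it first: H(key) = 03 bd, then zero-pad to 7 bytes: K' = 03 bd 00 00 00 00 00.
K' ⊕ ipad = 35 8b 36 36 36 36 36.
Inner input = 35 8b 36 36 36 36 36 ∥ 16 99 58 47.
Inner hash: sum = 53+139+54+54+54+54+54+22+153+88+71 = 796 → 03 1c.

031c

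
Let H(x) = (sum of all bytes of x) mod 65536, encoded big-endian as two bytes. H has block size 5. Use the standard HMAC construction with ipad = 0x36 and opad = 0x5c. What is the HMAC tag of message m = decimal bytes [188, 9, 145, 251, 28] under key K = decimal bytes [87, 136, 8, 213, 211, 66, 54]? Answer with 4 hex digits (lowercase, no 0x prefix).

0246

Key decimal bytes [87, 136, 8, 213, 211, 66, 54] = 57 88 08 d5 d3 42 36 is 7 bytes > B = 5, so hash it first: H(key) = 03 07, then zero-pad to 5 bytes: K' = 03 07 00 00 00.
K' ⊕ ipad = 35 31 36 36 36.  K' ⊕ opad = 5f 5b 5c 5c 5c.
Inner input = (K'⊕ipad) ∥ m = 35 31 36 36 36 ∥ bc 09 91 fb 1c.
Inner hash: sum = 53+49+54+54+54+188+9+145+251+28 = 885 → 03 75.
Outer input = (K'⊕opad) ∥ inner = 5f 5b 5c 5c 5c ∥ 03 75.
Outer hash (tag): sum = 95+91+92+92+92+3+117 = 582 → 02 46.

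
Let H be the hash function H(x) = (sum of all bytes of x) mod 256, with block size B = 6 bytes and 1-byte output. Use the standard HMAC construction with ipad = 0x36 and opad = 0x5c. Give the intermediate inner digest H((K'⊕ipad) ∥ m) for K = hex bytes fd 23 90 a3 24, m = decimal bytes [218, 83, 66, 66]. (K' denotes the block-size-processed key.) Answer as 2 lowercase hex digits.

14

Key hex bytes fd 23 90 a3 24 is 5 bytes ≤ B = 6; zero-pad to 6 bytes: K' = fd 23 90 a3 24 00.
K' ⊕ ipad = cb 15 a6 95 12 36.
Inner input = cb 15 a6 95 12 36 ∥ da 53 42 42.
Inner hash: sum = 203+21+166+149+18+54+218+83+66+66 = 1044; mod 256 = 20 → 14.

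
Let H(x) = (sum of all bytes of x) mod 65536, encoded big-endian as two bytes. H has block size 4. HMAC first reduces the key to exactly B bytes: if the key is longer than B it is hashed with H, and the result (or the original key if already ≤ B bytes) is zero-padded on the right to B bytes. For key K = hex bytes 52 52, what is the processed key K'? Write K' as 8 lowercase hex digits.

Key hex bytes 52 52 is 2 bytes ≤ B = 4; zero-pad to 4 bytes: K' = 52 52 00 00.

52520000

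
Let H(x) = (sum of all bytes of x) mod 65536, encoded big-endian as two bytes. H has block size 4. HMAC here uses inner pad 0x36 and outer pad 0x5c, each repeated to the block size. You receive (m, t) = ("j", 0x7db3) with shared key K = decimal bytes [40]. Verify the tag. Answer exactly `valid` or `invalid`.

invalid

Key decimal bytes [40] = 28 is 1 byte ≤ B = 4; zero-pad to 4 bytes: K' = 28 00 00 00.
K' ⊕ ipad = 1e 36 36 36; K' ⊕ opad = 74 5c 5c 5c.
Inner hash: sum = 30+54+54+54+106 = 298 → 01 2a.
Outer hash (recomputed tag): sum = 116+92+92+92+1+42 = 435 → 01 b3.
Recomputed tag = 01b3; claimed = 7db3 → mismatch.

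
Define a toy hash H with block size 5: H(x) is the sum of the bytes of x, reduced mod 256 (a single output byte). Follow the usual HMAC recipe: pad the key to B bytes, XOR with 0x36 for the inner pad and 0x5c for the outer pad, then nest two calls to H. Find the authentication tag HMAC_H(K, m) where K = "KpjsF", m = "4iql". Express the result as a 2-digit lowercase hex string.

Key "KpjsF" = 4b 70 6a 73 46 is exactly B = 5 bytes: K' = 4b 70 6a 73 46.
K' ⊕ ipad = 7d 46 5c 45 70.  K' ⊕ opad = 17 2c 36 2f 1a.
Inner input = (K'⊕ipad) ∥ m = 7d 46 5c 45 70 ∥ 34 69 71 6c.
Inner hash: sum = 125+70+92+69+112+52+105+113+108 = 846; mod 256 = 78 → 4e.
Outer input = (K'⊕opad) ∥ inner = 17 2c 36 2f 1a ∥ 4e.
Outer hash (tag): sum = 23+44+54+47+26+78 = 272; mod 256 = 16 → 10.

10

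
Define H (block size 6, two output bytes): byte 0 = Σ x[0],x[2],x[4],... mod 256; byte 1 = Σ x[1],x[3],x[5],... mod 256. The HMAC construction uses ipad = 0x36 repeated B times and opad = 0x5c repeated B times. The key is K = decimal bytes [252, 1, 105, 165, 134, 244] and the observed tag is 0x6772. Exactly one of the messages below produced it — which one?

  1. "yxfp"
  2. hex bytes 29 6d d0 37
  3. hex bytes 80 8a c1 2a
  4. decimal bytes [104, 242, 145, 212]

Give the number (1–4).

1

Key decimal bytes [252, 1, 105, 165, 134, 244] = fc 01 69 a5 86 f4 is exactly B = 6 bytes: K' = fc 01 69 a5 86 f4.
K' ⊕ ipad = ca 37 5f 93 b0 c2; K' ⊕ opad = a0 5d 35 f9 da a8.
m1: inner = H(ca 37 5f 93 b0 c2 79 78 66 70) = b8 74; tag = H(a0 5d 35 f9 da a8 b8 74) = 6772 ← matches
m2: inner = H(ca 37 5f 93 b0 c2 29 6d d0 37) = d2 30; tag = H(a0 5d 35 f9 da a8 d2 30) = 812e
m3: inner = H(ca 37 5f 93 b0 c2 80 8a c1 2a) = 1a 40; tag = H(a0 5d 35 f9 da a8 1a 40) = c93e
m4: inner = H(ca 37 5f 93 b0 c2 68 f2 91 d4) = d2 52; tag = H(a0 5d 35 f9 da a8 d2 52) = 8150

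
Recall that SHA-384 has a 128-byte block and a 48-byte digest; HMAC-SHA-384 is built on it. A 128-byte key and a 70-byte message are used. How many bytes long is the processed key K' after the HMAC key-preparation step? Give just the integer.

Key is 128 ≤ 128 bytes, zero-padded: |K'| = 128.

128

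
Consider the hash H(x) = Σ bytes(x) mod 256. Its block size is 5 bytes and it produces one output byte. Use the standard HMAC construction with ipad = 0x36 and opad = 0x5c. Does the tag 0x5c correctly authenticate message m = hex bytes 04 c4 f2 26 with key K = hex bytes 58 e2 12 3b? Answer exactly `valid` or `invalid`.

Key hex bytes 58 e2 12 3b is 4 bytes ≤ B = 5; zero-pad to 5 bytes: K' = 58 e2 12 3b 00.
K' ⊕ ipad = 6e d4 24 0d 36; K' ⊕ opad = 04 be 4e 67 5c.
Inner hash: sum = 110+212+36+13+54+4+196+242+38 = 905; mod 256 = 137 → 89.
Outer hash (recomputed tag): sum = 4+190+78+103+92+137 = 604; mod 256 = 92 → 5c.
Recomputed tag = 5c; claimed = 5c → match.

valid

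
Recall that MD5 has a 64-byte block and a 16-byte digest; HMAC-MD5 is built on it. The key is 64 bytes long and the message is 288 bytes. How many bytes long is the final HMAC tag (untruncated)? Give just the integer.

The tag is one MD5 digest: 16 bytes.

16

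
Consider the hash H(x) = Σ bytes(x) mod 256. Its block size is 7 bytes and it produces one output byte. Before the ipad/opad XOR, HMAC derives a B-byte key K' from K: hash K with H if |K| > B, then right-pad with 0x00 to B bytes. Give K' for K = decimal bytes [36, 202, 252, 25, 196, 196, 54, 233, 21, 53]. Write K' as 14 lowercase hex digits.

f4000000000000

|K| = 10 > B = 7, so first hash the key.
H(K): sum = 36+202+252+25+196+196+54+233+21+53 = 1268; mod 256 = 244 → f4.
Zero-pad H(K) = f4 to 7 bytes: K' = f4 00 00 00 00 00 00.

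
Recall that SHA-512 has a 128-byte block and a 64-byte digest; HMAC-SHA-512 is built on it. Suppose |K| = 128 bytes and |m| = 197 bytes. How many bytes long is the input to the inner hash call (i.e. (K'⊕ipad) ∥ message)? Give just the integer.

325

Key is 128 ≤ 128 bytes, zero-padded: |K'| = 128.
Inner input = (K'⊕ipad) ∥ m → 128 + 197 = 325 bytes.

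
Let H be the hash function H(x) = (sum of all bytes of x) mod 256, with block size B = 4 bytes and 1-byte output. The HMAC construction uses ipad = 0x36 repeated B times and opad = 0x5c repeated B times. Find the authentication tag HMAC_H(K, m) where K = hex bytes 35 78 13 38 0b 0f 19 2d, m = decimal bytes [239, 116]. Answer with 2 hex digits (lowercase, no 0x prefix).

Key hex bytes 35 78 13 38 0b 0f 19 2d is 8 bytes > B = 4, so hash it first: H(key) = 58, then zero-pad to 4 bytes: K' = 58 00 00 00.
K' ⊕ ipad = 6e 36 36 36.  K' ⊕ opad = 04 5c 5c 5c.
Inner input = (K'⊕ipad) ∥ m = 6e 36 36 36 ∥ ef 74.
Inner hash: sum = 110+54+54+54+239+116 = 627; mod 256 = 115 → 73.
Outer input = (K'⊕opad) ∥ inner = 04 5c 5c 5c ∥ 73.
Outer hash (tag): sum = 4+92+92+92+115 = 395; mod 256 = 139 → 8b.

8b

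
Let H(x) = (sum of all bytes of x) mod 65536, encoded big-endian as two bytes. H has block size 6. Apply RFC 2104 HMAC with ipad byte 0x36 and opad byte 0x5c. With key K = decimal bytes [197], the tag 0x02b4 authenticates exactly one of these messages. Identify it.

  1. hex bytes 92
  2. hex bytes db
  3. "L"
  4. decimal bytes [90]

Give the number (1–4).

Key decimal bytes [197] = c5 is 1 byte ≤ B = 6; zero-pad to 6 bytes: K' = c5 00 00 00 00 00.
K' ⊕ ipad = f3 36 36 36 36 36; K' ⊕ opad = 99 5c 5c 5c 5c 5c.
m1: inner = H(f3 36 36 36 36 36 92) = 02 93; tag = H(99 5c 5c 5c 5c 5c 02 93) = 02fa
m2: inner = H(f3 36 36 36 36 36 db) = 02 dc; tag = H(99 5c 5c 5c 5c 5c 02 dc) = 0343
m3: inner = H(f3 36 36 36 36 36 4c) = 02 4d; tag = H(99 5c 5c 5c 5c 5c 02 4d) = 02b4 ← matches
m4: inner = H(f3 36 36 36 36 36 5a) = 02 5b; tag = H(99 5c 5c 5c 5c 5c 02 5b) = 02c2

3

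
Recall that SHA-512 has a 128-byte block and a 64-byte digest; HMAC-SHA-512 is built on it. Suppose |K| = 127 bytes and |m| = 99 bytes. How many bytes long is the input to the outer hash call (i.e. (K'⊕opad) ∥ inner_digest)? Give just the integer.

192

Key is 127 ≤ 128 bytes, zero-padded: |K'| = 128.
Outer input = (K'⊕opad) ∥ H(inner) → 128 + 64 = 192 bytes.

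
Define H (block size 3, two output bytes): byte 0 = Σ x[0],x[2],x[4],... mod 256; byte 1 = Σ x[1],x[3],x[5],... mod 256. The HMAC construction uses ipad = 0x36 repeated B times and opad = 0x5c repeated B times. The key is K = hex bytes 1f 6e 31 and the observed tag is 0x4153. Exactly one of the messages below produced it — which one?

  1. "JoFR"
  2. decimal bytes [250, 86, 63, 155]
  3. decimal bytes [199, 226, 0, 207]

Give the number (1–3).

2

Key hex bytes 1f 6e 31 is exactly B = 3 bytes: K' = 1f 6e 31.
K' ⊕ ipad = 29 58 07; K' ⊕ opad = 43 32 6d.
m1: inner = H(29 58 07 4a 6f 46 52) = f1 e8; tag = H(43 32 6d f1 e8) = 9823
m2: inner = H(29 58 07 fa 56 3f 9b) = 21 91; tag = H(43 32 6d 21 91) = 4153 ← matches
m3: inner = H(29 58 07 c7 e2 00 cf) = e1 1f; tag = H(43 32 6d e1 1f) = cf13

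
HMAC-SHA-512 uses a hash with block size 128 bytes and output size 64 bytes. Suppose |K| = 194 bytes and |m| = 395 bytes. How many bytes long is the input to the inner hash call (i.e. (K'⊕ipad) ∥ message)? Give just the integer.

523

Key is 194 > 128 bytes, so it is hashed to 64 bytes then zero-padded to 128: |K'| = 128.
Inner input = (K'⊕ipad) ∥ m → 128 + 395 = 523 bytes.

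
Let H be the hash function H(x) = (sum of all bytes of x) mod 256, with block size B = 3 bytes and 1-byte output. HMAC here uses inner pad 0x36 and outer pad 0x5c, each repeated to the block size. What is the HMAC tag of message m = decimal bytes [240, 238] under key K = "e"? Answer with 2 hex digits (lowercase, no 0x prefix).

Key "e" = 65 is 1 byte ≤ B = 3; zero-pad to 3 bytes: K' = 65 00 00.
K' ⊕ ipad = 53 36 36.  K' ⊕ opad = 39 5c 5c.
Inner input = (K'⊕ipad) ∥ m = 53 36 36 ∥ f0 ee.
Inner hash: sum = 83+54+54+240+238 = 669; mod 256 = 157 → 9d.
Outer input = (K'⊕opad) ∥ inner = 39 5c 5c ∥ 9d.
Outer hash (tag): sum = 57+92+92+157 = 398; mod 256 = 142 → 8e.

8e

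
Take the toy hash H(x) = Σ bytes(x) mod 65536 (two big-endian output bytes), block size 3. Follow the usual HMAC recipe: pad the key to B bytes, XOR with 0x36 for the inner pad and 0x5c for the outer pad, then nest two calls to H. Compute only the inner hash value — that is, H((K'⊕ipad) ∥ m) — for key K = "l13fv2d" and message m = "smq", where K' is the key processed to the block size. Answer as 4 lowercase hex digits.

Key "l13fv2d" = 6c 31 33 66 76 32 64 is 7 bytes > B = 3, so hash it first: H(key) = 02 42, then zero-pad to 3 bytes: K' = 02 42 00.
K' ⊕ ipad = 34 74 36.
Inner input = 34 74 36 ∥ 73 6d 71.
Inner hash: sum = 52+116+54+115+109+113 = 559 → 02 2f.

022f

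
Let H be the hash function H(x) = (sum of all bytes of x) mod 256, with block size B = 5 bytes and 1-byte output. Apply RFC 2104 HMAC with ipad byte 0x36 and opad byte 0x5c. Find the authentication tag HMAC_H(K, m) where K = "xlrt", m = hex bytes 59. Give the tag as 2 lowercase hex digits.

Key "xlrt" = 78 6c 72 74 is 4 bytes ≤ B = 5; zero-pad to 5 bytes: K' = 78 6c 72 74 00.
K' ⊕ ipad = 4e 5a 44 42 36.  K' ⊕ opad = 24 30 2e 28 5c.
Inner input = (K'⊕ipad) ∥ m = 4e 5a 44 42 36 ∥ 59.
Inner hash: sum = 78+90+68+66+54+89 = 445; mod 256 = 189 → bd.
Outer input = (K'⊕opad) ∥ inner = 24 30 2e 28 5c ∥ bd.
Outer hash (tag): sum = 36+48+46+40+92+189 = 451; mod 256 = 195 → c3.

c3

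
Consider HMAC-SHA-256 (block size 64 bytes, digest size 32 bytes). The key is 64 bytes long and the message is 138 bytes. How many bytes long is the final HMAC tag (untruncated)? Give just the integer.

The tag is one SHA-256 digest: 32 bytes.

32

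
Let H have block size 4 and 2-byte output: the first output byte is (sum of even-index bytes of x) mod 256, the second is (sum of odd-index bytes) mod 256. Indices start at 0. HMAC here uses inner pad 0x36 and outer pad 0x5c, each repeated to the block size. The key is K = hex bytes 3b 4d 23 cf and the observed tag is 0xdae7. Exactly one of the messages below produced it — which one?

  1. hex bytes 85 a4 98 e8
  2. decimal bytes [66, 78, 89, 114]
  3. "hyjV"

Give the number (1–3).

3

Key hex bytes 3b 4d 23 cf is exactly B = 4 bytes: K' = 3b 4d 23 cf.
K' ⊕ ipad = 0d 7b 15 f9; K' ⊕ opad = 67 11 7f 93.
m1: inner = H(0d 7b 15 f9 85 a4 98 e8) = 3f 00; tag = H(67 11 7f 93 3f 00) = 25a4
m2: inner = H(0d 7b 15 f9 42 4e 59 72) = bd 34; tag = H(67 11 7f 93 bd 34) = a3d8
m3: inner = H(0d 7b 15 f9 68 79 6a 56) = f4 43; tag = H(67 11 7f 93 f4 43) = dae7 ← matches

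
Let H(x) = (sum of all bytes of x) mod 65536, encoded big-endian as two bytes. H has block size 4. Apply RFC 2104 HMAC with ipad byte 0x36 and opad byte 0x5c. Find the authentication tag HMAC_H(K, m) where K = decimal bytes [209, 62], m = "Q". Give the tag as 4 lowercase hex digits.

0254

Key decimal bytes [209, 62] = d1 3e is 2 bytes ≤ B = 4; zero-pad to 4 bytes: K' = d1 3e 00 00.
K' ⊕ ipad = e7 08 36 36.  K' ⊕ opad = 8d 62 5c 5c.
Inner input = (K'⊕ipad) ∥ m = e7 08 36 36 ∥ 51.
Inner hash: sum = 231+8+54+54+81 = 428 → 01 ac.
Outer input = (K'⊕opad) ∥ inner = 8d 62 5c 5c ∥ 01 ac.
Outer hash (tag): sum = 141+98+92+92+1+172 = 596 → 02 54.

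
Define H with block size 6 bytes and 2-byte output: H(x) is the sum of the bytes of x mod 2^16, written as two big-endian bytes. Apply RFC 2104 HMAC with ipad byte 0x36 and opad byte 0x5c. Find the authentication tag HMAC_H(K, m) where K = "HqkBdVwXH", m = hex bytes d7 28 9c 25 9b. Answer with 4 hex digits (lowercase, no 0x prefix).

Key "HqkBdVwXH" = 48 71 6b 42 64 56 77 58 48 is 9 bytes > B = 6, so hash it first: H(key) = 03 37, then zero-pad to 6 bytes: K' = 03 37 00 00 00 00.
K' ⊕ ipad = 35 01 36 36 36 36.  K' ⊕ opad = 5f 6b 5c 5c 5c 5c.
Inner input = (K'⊕ipad) ∥ m = 35 01 36 36 36 36 ∥ d7 28 9c 25 9b.
Inner hash: sum = 53+1+54+54+54+54+215+40+156+37+155 = 873 → 03 69.
Outer input = (K'⊕opad) ∥ inner = 5f 6b 5c 5c 5c 5c ∥ 03 69.
Outer hash (tag): sum = 95+107+92+92+92+92+3+105 = 678 → 02 a6.

02a6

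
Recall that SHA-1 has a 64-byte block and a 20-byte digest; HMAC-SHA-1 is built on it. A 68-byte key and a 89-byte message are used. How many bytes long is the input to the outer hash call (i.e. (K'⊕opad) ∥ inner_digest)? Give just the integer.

Key is 68 > 64 bytes, so it is hashed to 20 bytes then zero-padded to 64: |K'| = 64.
Outer input = (K'⊕opad) ∥ H(inner) → 64 + 20 = 84 bytes.

84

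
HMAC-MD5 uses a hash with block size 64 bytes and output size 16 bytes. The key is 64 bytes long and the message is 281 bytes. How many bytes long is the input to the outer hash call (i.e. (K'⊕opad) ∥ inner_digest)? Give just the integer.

Key is 64 ≤ 64 bytes, zero-padded: |K'| = 64.
Outer input = (K'⊕opad) ∥ H(inner) → 64 + 16 = 80 bytes.

80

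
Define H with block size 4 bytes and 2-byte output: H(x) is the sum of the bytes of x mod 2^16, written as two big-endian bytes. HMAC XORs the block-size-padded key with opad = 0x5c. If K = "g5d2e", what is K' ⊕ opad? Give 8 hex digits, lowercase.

5dcb5c5c

Key "g5d2e" = 67 35 64 32 65 is 5 bytes > B = 4, so hash it first: H(key) = 01 97, then zero-pad to 4 bytes: K' = 01 97 00 00.
XOR each byte with 0x5c: 01⊕5c=5d, 97⊕5c=cb, 00⊕5c=5c, 00⊕5c=5c.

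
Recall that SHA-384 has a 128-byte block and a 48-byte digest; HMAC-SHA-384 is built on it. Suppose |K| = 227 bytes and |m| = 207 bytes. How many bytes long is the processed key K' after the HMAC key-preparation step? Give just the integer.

Key is 227 > 128 bytes, so it is hashed to 48 bytes then zero-padded to 128: |K'| = 128.

128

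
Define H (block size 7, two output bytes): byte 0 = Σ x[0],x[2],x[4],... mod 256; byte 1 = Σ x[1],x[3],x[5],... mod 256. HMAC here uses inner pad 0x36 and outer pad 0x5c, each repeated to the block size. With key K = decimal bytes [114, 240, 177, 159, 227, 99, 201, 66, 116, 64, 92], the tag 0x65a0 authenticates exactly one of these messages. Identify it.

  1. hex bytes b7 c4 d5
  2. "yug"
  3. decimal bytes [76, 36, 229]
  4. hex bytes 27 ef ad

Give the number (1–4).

2

Key decimal bytes [114, 240, 177, 159, 227, 99, 201, 66, 116, 64, 92] = 72 f0 b1 9f e3 63 c9 42 74 40 5c is 11 bytes > B = 7, so hash it first: H(key) = 9f 74, then zero-pad to 7 bytes: K' = 9f 74 00 00 00 00 00.
K' ⊕ ipad = a9 42 36 36 36 36 36; K' ⊕ opad = c3 28 5c 5c 5c 5c 5c.
m1: inner = H(a9 42 36 36 36 36 36 b7 c4 d5) = 0f 3a; tag = H(c3 28 5c 5c 5c 5c 5c 0f 3a) = 11ef
m2: inner = H(a9 42 36 36 36 36 36 79 75 67) = c0 8e; tag = H(c3 28 5c 5c 5c 5c 5c c0 8e) = 65a0 ← matches
m3: inner = H(a9 42 36 36 36 36 36 4c 24 e5) = 6f df; tag = H(c3 28 5c 5c 5c 5c 5c 6f df) = b64f
m4: inner = H(a9 42 36 36 36 36 36 27 ef ad) = 3a 82; tag = H(c3 28 5c 5c 5c 5c 5c 3a 82) = 591a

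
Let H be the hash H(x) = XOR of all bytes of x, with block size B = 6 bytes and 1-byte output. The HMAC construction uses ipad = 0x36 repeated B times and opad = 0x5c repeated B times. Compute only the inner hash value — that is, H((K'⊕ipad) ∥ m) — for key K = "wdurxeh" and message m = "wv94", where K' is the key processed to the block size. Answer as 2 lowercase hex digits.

6d

Key "wdurxeh" = 77 64 75 72 78 65 68 is 7 bytes > B = 6, so hash it first: H(key) = 61, then zero-pad to 6 bytes: K' = 61 00 00 00 00 00.
K' ⊕ ipad = 57 36 36 36 36 36.
Inner input = 57 36 36 36 36 36 ∥ 77 76 39 34.
Inner hash: XOR 57⊕36⊕36⊕36⊕36⊕36⊕77⊕76⊕39⊕34 = 6d.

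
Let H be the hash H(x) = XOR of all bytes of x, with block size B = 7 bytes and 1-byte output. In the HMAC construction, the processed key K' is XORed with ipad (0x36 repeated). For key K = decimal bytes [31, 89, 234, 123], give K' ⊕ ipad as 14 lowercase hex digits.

296fdc4d363636

Key decimal bytes [31, 89, 234, 123] = 1f 59 ea 7b is 4 bytes ≤ B = 7; zero-pad to 7 bytes: K' = 1f 59 ea 7b 00 00 00.
XOR each byte with 0x36: 1f⊕36=29, 59⊕36=6f, ea⊕36=dc, 7b⊕36=4d, 00⊕36=36, 00⊕36=36, 00⊕36=36.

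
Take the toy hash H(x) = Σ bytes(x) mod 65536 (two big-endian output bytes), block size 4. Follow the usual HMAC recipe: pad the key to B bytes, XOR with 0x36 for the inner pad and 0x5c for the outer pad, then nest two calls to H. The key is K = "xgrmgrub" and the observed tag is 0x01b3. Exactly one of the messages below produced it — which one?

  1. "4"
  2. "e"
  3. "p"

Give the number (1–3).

Key "xgrmgrub" = 78 67 72 6d 67 72 75 62 is 8 bytes > B = 4, so hash it first: H(key) = 03 6e, then zero-pad to 4 bytes: K' = 03 6e 00 00.
K' ⊕ ipad = 35 58 36 36; K' ⊕ opad = 5f 32 5c 5c.
m1: inner = H(35 58 36 36 34) = 01 2d; tag = H(5f 32 5c 5c 01 2d) = 0177
m2: inner = H(35 58 36 36 65) = 01 5e; tag = H(5f 32 5c 5c 01 5e) = 01a8
m3: inner = H(35 58 36 36 70) = 01 69; tag = H(5f 32 5c 5c 01 69) = 01b3 ← matches

3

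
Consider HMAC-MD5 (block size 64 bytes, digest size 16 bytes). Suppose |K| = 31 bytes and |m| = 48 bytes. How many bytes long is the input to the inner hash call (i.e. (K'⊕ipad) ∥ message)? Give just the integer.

Key is 31 ≤ 64 bytes, zero-padded: |K'| = 64.
Inner input = (K'⊕ipad) ∥ m → 64 + 48 = 112 bytes.

112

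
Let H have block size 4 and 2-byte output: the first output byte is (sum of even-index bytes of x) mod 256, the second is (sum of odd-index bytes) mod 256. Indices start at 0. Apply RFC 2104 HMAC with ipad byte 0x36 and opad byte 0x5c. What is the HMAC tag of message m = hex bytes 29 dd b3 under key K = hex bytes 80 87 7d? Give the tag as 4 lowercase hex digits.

Key hex bytes 80 87 7d is 3 bytes ≤ B = 4; zero-pad to 4 bytes: K' = 80 87 7d 00.
K' ⊕ ipad = b6 b1 4b 36.  K' ⊕ opad = dc db 21 5c.
Inner input = (K'⊕ipad) ∥ m = b6 b1 4b 36 ∥ 29 dd b3.
Inner hash: even-index sum = 477 mod 256 = 221; odd-index sum = 452 mod 256 = 196 → dd c4.
Outer input = (K'⊕opad) ∥ inner = dc db 21 5c ∥ dd c4.
Outer hash (tag): even-index sum = 474 mod 256 = 218; odd-index sum = 507 mod 256 = 251 → da fb.

dafb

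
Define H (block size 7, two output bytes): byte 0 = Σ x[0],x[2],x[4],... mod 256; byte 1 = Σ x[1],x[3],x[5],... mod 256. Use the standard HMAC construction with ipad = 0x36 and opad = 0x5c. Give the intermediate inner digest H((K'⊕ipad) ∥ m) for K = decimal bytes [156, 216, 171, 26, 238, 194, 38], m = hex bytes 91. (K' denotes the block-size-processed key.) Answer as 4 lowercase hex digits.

2f9f

Key decimal bytes [156, 216, 171, 26, 238, 194, 38] = 9c d8 ab 1a ee c2 26 is exactly B = 7 bytes: K' = 9c d8 ab 1a ee c2 26.
K' ⊕ ipad = aa ee 9d 2c d8 f4 10.
Inner input = aa ee 9d 2c d8 f4 10 ∥ 91.
Inner hash: even-index sum = 559 mod 256 = 47; odd-index sum = 671 mod 256 = 159 → 2f 9f.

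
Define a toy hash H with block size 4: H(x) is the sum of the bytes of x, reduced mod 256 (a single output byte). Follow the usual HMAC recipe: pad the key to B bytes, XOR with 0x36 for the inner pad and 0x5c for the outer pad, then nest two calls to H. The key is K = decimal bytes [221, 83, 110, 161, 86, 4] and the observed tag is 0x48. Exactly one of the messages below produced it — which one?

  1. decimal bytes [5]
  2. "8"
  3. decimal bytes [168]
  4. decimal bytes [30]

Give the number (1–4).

Key decimal bytes [221, 83, 110, 161, 86, 4] = dd 53 6e a1 56 04 is 6 bytes > B = 4, so hash it first: H(key) = 99, then zero-pad to 4 bytes: K' = 99 00 00 00.
K' ⊕ ipad = af 36 36 36; K' ⊕ opad = c5 5c 5c 5c.
m1: inner = H(af 36 36 36 05) = 56; tag = H(c5 5c 5c 5c 56) = 2f
m2: inner = H(af 36 36 36 38) = 89; tag = H(c5 5c 5c 5c 89) = 62
m3: inner = H(af 36 36 36 a8) = f9; tag = H(c5 5c 5c 5c f9) = d2
m4: inner = H(af 36 36 36 1e) = 6f; tag = H(c5 5c 5c 5c 6f) = 48 ← matches

4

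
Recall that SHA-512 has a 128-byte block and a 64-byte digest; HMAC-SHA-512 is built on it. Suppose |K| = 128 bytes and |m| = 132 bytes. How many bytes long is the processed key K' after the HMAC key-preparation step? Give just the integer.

Key is 128 ≤ 128 bytes, zero-padded: |K'| = 128.

128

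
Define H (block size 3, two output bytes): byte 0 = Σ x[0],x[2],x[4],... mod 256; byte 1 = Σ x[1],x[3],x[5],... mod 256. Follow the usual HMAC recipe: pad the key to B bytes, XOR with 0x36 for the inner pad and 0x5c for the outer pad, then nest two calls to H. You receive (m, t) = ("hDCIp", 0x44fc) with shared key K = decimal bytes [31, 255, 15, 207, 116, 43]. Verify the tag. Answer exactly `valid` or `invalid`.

valid

Key decimal bytes [31, 255, 15, 207, 116, 43] = 1f ff 0f cf 74 2b is 6 bytes > B = 3, so hash it first: H(key) = a2 f9, then zero-pad to 3 bytes: K' = a2 f9 00.
K' ⊕ ipad = 94 cf 36; K' ⊕ opad = fe a5 5c.
Inner hash: even-index sum = 343 mod 256 = 87; odd-index sum = 490 mod 256 = 234 → 57 ea.
Outer hash (recomputed tag): even-index sum = 580 mod 256 = 68; odd-index sum = 252 mod 256 = 252 → 44 fc.
Recomputed tag = 44fc; claimed = 44fc → match.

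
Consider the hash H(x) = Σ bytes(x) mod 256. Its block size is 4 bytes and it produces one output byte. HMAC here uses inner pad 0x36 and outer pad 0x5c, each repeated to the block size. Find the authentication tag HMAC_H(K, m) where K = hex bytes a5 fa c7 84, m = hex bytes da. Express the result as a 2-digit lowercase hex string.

ee

Key hex bytes a5 fa c7 84 is exactly B = 4 bytes: K' = a5 fa c7 84.
K' ⊕ ipad = 93 cc f1 b2.  K' ⊕ opad = f9 a6 9b d8.
Inner input = (K'⊕ipad) ∥ m = 93 cc f1 b2 ∥ da.
Inner hash: sum = 147+204+241+178+218 = 988; mod 256 = 220 → dc.
Outer input = (K'⊕opad) ∥ inner = f9 a6 9b d8 ∥ dc.
Outer hash (tag): sum = 249+166+155+216+220 = 1006; mod 256 = 238 → ee.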